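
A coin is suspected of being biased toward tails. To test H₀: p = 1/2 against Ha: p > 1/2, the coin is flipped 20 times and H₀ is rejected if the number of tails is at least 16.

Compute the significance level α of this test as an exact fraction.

1549/262144

Under H₀, S ~ Binomial(20, 1/2), and α = P(S ≥ 16).
Summing the upper tail: (4845 + 1140 + 190 + 20 + 1) / 2^20 = 6196/1048576 = 1549/262144.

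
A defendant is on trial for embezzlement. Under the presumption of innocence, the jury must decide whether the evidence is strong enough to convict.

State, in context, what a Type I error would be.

With the conventional null hypothesis that the defendant is innocent:
A Type I error is rejecting H₀ when H₀ is true.
Here that means convicting the defendant when actually the defendant is innocent.

A Type I error would mean concluding that the defendant is guilty when in fact the defendant is innocent.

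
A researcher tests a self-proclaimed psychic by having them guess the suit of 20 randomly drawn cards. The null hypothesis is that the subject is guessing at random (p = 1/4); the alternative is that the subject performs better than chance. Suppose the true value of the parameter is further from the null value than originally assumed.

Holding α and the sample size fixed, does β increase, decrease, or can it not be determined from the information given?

The further the true parameter sits from the null value, the more of the Ha sampling distribution falls in the rejection region.

It decreases.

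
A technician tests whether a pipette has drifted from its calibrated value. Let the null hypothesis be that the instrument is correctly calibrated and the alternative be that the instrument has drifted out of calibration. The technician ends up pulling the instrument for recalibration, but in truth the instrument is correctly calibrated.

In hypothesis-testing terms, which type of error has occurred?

Type I error

'Pulling the instrument for recalibration' corresponds to rejecting H₀.
H₀ was rejected but H₀ is true — a Type I error (false positive).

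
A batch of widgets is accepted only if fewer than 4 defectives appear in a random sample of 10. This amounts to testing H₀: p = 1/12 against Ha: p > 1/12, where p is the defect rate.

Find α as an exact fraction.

The significance level is the probability, assuming p = 1/12, of seeing 4 or more defectives in 10 draws.
Via the complement, α = 1 − Σ_{j=0}^{3} C(10,j)(1/12)^j(11/12)^{10-j} = 34654379/5159780352.

34654379/5159780352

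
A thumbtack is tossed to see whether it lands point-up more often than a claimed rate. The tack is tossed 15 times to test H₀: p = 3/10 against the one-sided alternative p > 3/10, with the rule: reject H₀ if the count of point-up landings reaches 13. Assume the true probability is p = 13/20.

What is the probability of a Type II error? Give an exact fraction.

Under the alternative p = 13/20, Y ~ Binomial(15, 13/20); β is the probability the test does not reject, P(Y < 13).
Equivalently, β = 1 − P(Y ≥ 13) = 30745097163070342213/32768000000000000000.

30745097163070342213/32768000000000000000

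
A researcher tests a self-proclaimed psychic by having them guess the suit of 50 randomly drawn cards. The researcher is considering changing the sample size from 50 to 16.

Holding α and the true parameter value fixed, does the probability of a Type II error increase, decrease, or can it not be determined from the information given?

With less data the test statistic is noisier; under Ha, more outcomes land inside the acceptance region.

It increases.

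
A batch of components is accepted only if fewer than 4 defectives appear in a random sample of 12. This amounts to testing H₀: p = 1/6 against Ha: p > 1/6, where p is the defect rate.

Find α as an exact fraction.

90828487/725594112

α = P(reject H₀ | H₀ true) = P(X ≥ 4 | p = 1/6), X ~ Binomial(12, 1/6).
Computing the lower-tail complement: 1 − 634765625/725594112 = 90828487/725594112.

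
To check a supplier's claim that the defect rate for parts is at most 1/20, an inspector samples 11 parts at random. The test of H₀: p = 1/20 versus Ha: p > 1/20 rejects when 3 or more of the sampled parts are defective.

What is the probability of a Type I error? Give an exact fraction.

The significance level is the probability, assuming p = 1/20, of seeing 3 or more defectives in 11 draws.
Via the complement, α = 1 − Σ_{j=0}^{2} C(11,j)(1/20)^j(19/20)^{11-j} = 4992302221/327680000000.

4992302221/327680000000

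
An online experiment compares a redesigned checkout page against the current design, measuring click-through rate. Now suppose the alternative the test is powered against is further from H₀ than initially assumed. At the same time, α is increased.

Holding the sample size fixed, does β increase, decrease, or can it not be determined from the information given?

It decreases.

The further the true parameter sits from the null value, the more of the Ha sampling distribution falls in the rejection region. Relaxing α lowers the evidence threshold; under Ha, outcomes that previously fell short now trigger rejection. Both changes push β in the same direction.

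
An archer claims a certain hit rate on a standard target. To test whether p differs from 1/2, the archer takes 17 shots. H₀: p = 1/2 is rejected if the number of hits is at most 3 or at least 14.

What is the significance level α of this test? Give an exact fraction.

α = P(Y ≤ 3 or Y ≥ 14 | p = 1/2), Y ~ Binomial(17, 1/2).
By symmetry, α = 2·P(Y ≤ 3) = 2·(1 + 17 + 136 + 680)/131072 = 1668/131072 = 417/32768.

417/32768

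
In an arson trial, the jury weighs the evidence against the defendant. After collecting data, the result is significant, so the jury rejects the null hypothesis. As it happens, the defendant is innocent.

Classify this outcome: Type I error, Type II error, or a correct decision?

The conventional null hypothesis here is that the defendant is innocent.
H₀ was rejected, but H₀ is actually true.
Rejecting a true null hypothesis is a Type I error (false positive).

Type I error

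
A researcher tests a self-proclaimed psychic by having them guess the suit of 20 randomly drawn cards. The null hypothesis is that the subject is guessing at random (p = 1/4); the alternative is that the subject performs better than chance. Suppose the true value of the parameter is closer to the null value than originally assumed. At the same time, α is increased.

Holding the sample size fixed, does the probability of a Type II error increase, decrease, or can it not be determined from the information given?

Cannot be determined from the information given.

The first change alone would make β increase; the second alone would make β decrease. Which effect dominates depends on the magnitudes, which are not given.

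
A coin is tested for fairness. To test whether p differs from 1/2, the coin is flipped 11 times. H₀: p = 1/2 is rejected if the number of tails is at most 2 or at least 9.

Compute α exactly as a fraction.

67/1024

The significance level is the null-hypothesis probability of the rejection region {≤2} ∪ {≥9}.
By symmetry, α = 2·P(X ≤ 2) = 2·(1 + 11 + 55)/2048 = 134/2048 = 67/1024.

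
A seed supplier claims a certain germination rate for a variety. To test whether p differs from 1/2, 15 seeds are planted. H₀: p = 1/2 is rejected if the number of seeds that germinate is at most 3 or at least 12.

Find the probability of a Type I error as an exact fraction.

Under H₀, K ~ Binomial(15, 1/2); α is the probability of landing in either tail, P(K ≤ 3) + P(K ≥ 12).
The two tails are symmetric, so α = 2·(1 + 15 + 105 + 455)/2^15 = 1152/32768 = 9/256.

9/256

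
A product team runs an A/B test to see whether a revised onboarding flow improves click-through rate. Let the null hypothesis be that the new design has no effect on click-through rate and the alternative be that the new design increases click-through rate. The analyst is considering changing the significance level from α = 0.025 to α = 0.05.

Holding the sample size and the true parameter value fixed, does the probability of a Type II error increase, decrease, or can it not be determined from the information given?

It decreases.

With a larger α the critical value moves toward the center, so more of the Ha sampling distribution lies in the rejection region.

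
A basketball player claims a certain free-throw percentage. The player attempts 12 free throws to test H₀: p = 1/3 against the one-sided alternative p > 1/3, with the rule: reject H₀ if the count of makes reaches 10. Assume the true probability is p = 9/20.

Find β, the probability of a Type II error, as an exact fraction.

812745962073749/819200000000000

β = P(fail to reject H₀ | Ha true) = P(S ≤ 9 | p = 9/20), S ~ Binomial(12, 9/20).
Equivalently, β = 1 − P(S ≥ 10) = 812745962073749/819200000000000.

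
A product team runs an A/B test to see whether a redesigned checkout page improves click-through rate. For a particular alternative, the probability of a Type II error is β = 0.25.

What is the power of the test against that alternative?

Power = 1 − β = 1 − 0.25 = 0.75.

0.75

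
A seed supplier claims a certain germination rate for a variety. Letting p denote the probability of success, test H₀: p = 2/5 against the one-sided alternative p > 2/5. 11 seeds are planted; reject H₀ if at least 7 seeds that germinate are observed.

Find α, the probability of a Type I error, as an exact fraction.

α = P(reject H₀ | H₀ true) = P(Y ≥ 7 | p = 2/5), with Y ~ Binomial(11, 2/5).
P(Y ≥ 7) = Σ_{j=7}^{11} C(11,j)·(2/5)^j·(3/5)^{11-j} = 194048/1953125.

194048/1953125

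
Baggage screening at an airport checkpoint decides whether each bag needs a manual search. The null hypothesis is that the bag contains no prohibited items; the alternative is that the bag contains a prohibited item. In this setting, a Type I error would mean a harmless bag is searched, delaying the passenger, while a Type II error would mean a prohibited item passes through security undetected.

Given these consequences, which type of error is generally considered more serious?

The Type II consequence (a prohibited item passes through security undetected) is more severe than the Type I consequence (a harmless bag is searched, delaying the passenger).

Type II error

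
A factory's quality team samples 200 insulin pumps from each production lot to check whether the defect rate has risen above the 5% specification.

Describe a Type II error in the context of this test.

A Type II error would mean concluding that the lot's defect rate is 5% (within specification) (or at least failing to establish that the lot's defect rate exceeds 5%) when in fact the lot's defect rate exceeds 5%.

With the conventional null hypothesis that the lot's defect rate is 5% (within specification):
A Type II error is failing to reject H₀ when H₀ is false.
Here that means accepting the lot and shipping it when actually the lot's defect rate exceeds 5%.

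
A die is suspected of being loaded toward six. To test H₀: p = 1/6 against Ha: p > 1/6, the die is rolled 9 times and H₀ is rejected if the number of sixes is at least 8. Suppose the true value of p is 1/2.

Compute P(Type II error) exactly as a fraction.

Under the alternative p = 1/2, K ~ Binomial(9, 1/2); β is the probability the test does not reject, P(K < 8).
Adding the binomial probabilities P(K=0)+…+P(K=7) at p = 1/2 gives 251/256.

251/256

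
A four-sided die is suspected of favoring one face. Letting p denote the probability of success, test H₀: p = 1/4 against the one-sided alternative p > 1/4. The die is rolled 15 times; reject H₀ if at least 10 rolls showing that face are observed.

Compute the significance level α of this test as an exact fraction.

426785/536870912

α = P(reject H₀ | H₀ true) = P(X ≥ 10 | p = 1/4), with X ~ Binomial(15, 1/4).
Summing C(15,j)(1/4)^j(3/4)^{15−j} for j = 10,…,15 gives 426785/536870912.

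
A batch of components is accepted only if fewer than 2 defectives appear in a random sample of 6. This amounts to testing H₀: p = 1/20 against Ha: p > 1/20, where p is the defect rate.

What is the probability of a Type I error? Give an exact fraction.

83901/2560000

α = P(reject H₀ | H₀ true) = P(X ≥ 2 | p = 1/20), X ~ Binomial(6, 1/20).
α = 1 − P(X ≤ 1) = 1 − 2476099/2560000 = 83901/2560000.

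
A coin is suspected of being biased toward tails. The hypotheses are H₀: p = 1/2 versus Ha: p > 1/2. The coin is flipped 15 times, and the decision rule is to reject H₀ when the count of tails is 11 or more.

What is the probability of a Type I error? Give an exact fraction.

1941/32768

The Type I error probability is α = P(S ≥ 11) computed under H₀, where S ~ Binomial(15, 1/2).
That's C(15,11) + C(15,12) + C(15,13) + C(15,14) + C(15,15) over 2^15, i.e. (1365 + 455 + 105 + 15 + 1)/32768 = 1941/32768.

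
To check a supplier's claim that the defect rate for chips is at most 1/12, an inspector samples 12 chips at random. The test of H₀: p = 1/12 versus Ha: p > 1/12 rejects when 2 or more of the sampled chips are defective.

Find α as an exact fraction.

α = P(reject H₀ | H₀ true) = P(X ≥ 2 | p = 1/12), X ~ Binomial(12, 1/12).
Computing the lower-tail complement: 1 − 6562168424053/8916100448256 = 2353932024203/8916100448256.

2353932024203/8916100448256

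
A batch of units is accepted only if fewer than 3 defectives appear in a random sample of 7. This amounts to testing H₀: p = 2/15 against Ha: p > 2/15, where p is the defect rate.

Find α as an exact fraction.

α = P(reject H₀ | H₀ true) = P(S ≥ 3 | p = 2/15), S ~ Binomial(7, 2/15).
Via the complement, α = 1 − Σ_{j=0}^{2} C(7,j)(2/15)^j(13/15)^{7-j} = 623128/11390625.

623128/11390625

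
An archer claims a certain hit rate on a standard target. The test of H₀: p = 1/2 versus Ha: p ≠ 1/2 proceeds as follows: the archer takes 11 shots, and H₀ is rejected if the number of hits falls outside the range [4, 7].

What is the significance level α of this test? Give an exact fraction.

29/128

α = P(Y ≤ 3 or Y ≥ 8 | p = 1/2), Y ~ Binomial(11, 1/2).
The two tails are symmetric, so α = 2·(1 + 11 + 55 + 165)/2^11 = 464/2048 = 29/128.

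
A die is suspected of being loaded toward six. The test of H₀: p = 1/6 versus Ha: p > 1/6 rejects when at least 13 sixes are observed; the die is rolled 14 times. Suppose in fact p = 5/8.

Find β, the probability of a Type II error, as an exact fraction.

A Type II error is failing to reject when Ha holds: with p = 5/8, β = P(K ≤ 12).
Adding the binomial probabilities P(K=0)+…+P(K=12) at p = 5/8 gives 4340673464229/4398046511104.

4340673464229/4398046511104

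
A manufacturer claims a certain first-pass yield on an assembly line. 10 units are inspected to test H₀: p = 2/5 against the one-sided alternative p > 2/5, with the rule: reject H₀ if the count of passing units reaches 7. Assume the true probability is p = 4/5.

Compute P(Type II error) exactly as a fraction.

Under the alternative p = 4/5, Y ~ Binomial(10, 4/5); β is the probability the test does not reject, P(Y < 7).
Adding the binomial probabilities P(Y=0)+…+P(Y=6) at p = 4/5 gives 1180409/9765625.

1180409/9765625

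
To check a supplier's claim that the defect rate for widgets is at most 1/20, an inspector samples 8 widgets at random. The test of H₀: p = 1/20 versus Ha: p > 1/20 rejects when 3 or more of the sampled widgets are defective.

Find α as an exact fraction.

148178379/25600000000

Under H₀, X ~ Binomial(8, 1/20); the Type I error rate is P(X ≥ 3).
α = 1 − P(X ≤ 2) = 1 − 25451821621/25600000000 = 148178379/25600000000.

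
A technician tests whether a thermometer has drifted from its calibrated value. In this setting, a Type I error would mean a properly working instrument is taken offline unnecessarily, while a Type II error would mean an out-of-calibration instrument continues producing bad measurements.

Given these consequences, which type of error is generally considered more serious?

Type II error

The Type II consequence (an out-of-calibration instrument continues producing bad measurements) is more severe than the Type I consequence (a properly working instrument is taken offline unnecessarily).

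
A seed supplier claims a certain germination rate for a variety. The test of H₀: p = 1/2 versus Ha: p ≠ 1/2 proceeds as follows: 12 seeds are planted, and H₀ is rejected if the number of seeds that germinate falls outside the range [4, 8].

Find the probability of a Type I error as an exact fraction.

α = P(S ≤ 3 or S ≥ 9 | p = 1/2), S ~ Binomial(12, 1/2).
By symmetry, α = 2·P(S ≤ 3) = 2·(1 + 12 + 66 + 220)/4096 = 598/4096 = 299/2048.

299/2048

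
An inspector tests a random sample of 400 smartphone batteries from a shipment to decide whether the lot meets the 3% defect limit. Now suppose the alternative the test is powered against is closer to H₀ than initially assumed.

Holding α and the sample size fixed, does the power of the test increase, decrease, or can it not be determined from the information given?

A smaller true effect puts the Ha sampling distribution closer to H₀, so more of it falls in the non-rejection region.
Since power = 1 − β and β increases, power decreases.

It decreases.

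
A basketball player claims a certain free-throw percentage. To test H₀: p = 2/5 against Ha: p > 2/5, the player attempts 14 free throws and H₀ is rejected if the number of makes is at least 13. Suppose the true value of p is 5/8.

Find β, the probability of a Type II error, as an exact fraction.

4340673464229/4398046511104

β = P(fail to reject H₀ | Ha true) = P(K ≤ 12 | p = 5/8), K ~ Binomial(14, 5/8).
Summing C(14,j)·(5/8)^j·(3/8)^{14-j} for j = 0..12 gives 4340673464229/4398046511104.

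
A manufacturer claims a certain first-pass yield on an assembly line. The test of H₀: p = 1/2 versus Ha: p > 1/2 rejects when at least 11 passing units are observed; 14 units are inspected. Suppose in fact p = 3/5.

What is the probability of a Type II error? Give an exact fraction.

5344795024/6103515625

β = P(fail to reject H₀ | Ha true) = P(K ≤ 10 | p = 3/5), K ~ Binomial(14, 3/5).
Summing C(14,j)·(3/5)^j·(2/5)^{14-j} for j = 0..10 gives 5344795024/6103515625.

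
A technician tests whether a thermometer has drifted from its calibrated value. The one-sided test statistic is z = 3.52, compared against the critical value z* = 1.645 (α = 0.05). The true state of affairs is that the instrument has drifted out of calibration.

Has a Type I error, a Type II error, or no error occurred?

Neither — the decision is correct.

The conventional null hypothesis is that the instrument is correctly calibrated.
Since z = 3.52 > z* = 1.645, H₀ is rejected.
H₀ is false (actually the instrument has drifted out of calibration).
The decision matches the true state — no error.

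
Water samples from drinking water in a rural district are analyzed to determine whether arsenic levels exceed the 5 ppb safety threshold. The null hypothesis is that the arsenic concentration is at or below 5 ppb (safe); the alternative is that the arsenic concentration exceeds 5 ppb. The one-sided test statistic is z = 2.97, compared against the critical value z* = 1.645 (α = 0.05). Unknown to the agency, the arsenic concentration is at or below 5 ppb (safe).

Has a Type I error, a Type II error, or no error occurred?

Type I error

Since z = 2.97 > z* = 1.645, H₀ is rejected.
H₀ is true (actually the arsenic concentration is at or below 5 ppb (safe)).
Rejecting a true H₀ is a Type I error.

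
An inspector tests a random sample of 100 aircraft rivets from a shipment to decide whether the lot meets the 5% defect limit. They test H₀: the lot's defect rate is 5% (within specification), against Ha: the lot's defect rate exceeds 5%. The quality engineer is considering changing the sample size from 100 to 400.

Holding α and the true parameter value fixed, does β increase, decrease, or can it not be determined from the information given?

More data shrinks sampling variability; the test statistic under Ha concentrates further from the null value, making rejection more likely.

It decreases.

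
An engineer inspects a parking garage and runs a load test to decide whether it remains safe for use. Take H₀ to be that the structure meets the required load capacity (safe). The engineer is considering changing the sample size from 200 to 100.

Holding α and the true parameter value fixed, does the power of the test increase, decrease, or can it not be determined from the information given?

It decreases.

A smaller sample increases the standard error, so the sampling distributions under H₀ and Ha overlap more.
Since power = 1 − β and β increases, power decreases.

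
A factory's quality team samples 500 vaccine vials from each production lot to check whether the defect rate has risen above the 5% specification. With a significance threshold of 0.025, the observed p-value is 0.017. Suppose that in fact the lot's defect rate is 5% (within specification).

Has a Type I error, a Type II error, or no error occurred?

Type I error

The conventional null hypothesis is that the lot's defect rate is 5% (within specification).
Since p = 0.017 < α = 0.025, H₀ is rejected.
H₀ is true (actually the lot's defect rate is 5% (within specification)).
Rejecting a true H₀ is a Type I error.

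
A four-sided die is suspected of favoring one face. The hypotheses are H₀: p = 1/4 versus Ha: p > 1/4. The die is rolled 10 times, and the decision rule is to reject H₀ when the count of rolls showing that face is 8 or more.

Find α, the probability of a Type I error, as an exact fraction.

109/262144

α = P(reject H₀ | H₀ true) = P(K ≥ 8 | p = 1/4), with K ~ Binomial(10, 1/4).
P(K ≥ 8) = Σ_{j=8}^{10} C(10,j)·(1/4)^j·(3/4)^{10-j} = 109/262144.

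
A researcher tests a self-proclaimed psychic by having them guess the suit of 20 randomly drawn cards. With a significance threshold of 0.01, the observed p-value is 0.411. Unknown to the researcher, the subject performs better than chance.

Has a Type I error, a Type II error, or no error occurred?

Type II error

The conventional null hypothesis is that the subject is guessing at random (p = 1/4).
Since p = 0.411 ≥ α = 0.01, H₀ is not rejected.
H₀ is false (actually the subject performs better than chance).
Failing to reject a false H₀ is a Type II error.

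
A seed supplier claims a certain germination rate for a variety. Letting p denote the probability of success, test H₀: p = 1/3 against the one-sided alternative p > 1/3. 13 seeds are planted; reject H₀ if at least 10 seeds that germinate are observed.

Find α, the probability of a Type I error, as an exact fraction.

2627/1594323

The Type I error probability is α = P(X ≥ 10) computed under H₀, where X ~ Binomial(13, 1/3).
Summing C(13,j)(1/3)^j(2/3)^{13−j} for j = 10,…,13 gives 2627/1594323.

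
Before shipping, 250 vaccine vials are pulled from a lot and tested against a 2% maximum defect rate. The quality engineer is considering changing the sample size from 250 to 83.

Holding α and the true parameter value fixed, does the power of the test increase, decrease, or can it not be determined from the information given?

It decreases.

A smaller sample increases the standard error, so the sampling distributions under H₀ and Ha overlap more.
Since power = 1 − β and β increases, power decreases.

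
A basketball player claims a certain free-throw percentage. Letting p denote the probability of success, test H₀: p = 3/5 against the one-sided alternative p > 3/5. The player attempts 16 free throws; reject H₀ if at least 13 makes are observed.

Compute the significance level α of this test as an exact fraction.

1988120781/30517578125

α = P(reject H₀ | H₀ true) = P(Y ≥ 13 | p = 3/5), with Y ~ Binomial(16, 3/5).
Adding the binomial terms for j = 13 through 16 with p = 3/5 yields 1988120781/30517578125.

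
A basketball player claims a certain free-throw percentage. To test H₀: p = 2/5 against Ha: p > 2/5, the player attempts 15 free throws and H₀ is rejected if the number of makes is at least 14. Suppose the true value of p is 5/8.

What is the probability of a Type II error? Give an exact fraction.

Under the alternative p = 5/8, X ~ Binomial(15, 5/8); β is the probability the test does not reject, P(X < 14).
Summing C(15,j)·(5/8)^j·(3/8)^{15-j} for j = 0..13 gives 17439598153791/17592186044416.

17439598153791/17592186044416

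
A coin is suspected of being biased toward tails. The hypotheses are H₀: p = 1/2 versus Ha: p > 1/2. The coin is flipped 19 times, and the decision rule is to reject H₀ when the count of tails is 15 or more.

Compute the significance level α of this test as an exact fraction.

Under H₀, K ~ Binomial(19, 1/2), and α = P(K ≥ 15).
P(K ≥ 15) = [C(19,15) + C(19,16) + C(19,17) + C(19,18) + C(19,19)] / 2^19 = (3876 + 969 + 171 + 19 + 1) / 524288 = 5036/524288 = 1259/131072.

1259/131072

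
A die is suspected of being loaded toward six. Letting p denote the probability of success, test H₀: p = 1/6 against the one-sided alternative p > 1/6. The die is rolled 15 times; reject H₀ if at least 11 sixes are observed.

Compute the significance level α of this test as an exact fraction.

912701/470184984576

The Type I error probability is α = P(X ≥ 11) computed under H₀, where X ~ Binomial(15, 1/6).
Summing C(15,j)(1/6)^j(5/6)^{15−j} for j = 11,…,15 gives 912701/470184984576.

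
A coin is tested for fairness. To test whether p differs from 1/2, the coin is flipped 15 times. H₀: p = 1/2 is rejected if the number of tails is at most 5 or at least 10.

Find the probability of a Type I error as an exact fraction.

The significance level is the null-hypothesis probability of the rejection region {≤5} ∪ {≥10}.
The two tails are symmetric, so α = 2·(1 + 15 + 105 + 455 + 1365 + 3003)/2^15 = 9888/32768 = 309/1024.

309/1024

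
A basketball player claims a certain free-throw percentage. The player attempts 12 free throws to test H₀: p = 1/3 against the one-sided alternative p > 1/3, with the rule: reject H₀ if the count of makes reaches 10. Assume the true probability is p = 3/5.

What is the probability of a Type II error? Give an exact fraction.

Under the alternative p = 3/5, K ~ Binomial(12, 3/5); β is the probability the test does not reject, P(K < 10).
Equivalently, β = 1 − P(K ≥ 10) = 44753744/48828125.

44753744/48828125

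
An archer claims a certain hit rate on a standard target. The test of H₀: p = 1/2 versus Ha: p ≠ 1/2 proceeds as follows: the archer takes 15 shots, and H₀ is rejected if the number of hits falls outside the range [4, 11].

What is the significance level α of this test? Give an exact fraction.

9/256

α = P(K ≤ 3 or K ≥ 12 | p = 1/2), K ~ Binomial(15, 1/2).
By symmetry, α = 2·P(K ≤ 3) = 2·(1 + 15 + 105 + 455)/32768 = 1152/32768 = 9/256.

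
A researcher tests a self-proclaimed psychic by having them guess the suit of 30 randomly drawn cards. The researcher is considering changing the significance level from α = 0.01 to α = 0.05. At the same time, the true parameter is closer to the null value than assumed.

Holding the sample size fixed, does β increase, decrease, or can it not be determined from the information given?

The first change alone would make β decrease; the second alone would make β increase. Which effect dominates depends on the magnitudes, which are not given.

Cannot be determined from the information given.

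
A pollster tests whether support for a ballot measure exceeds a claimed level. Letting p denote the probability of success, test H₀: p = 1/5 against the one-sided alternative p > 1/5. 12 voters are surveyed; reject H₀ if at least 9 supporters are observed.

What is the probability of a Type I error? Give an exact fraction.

3037/48828125

Under H₀, S ~ Binomial(12, 1/5), and α = P(S ≥ 9).
Summing C(12,j)(1/5)^j(4/5)^{12−j} for j = 9,…,12 gives 3037/48828125.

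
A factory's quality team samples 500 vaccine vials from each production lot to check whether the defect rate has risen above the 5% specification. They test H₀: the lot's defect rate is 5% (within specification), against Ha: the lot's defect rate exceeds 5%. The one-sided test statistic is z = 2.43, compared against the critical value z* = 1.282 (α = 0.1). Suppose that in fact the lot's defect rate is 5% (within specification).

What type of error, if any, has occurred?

Since z = 2.43 > z* = 1.282, H₀ is rejected.
H₀ is true (actually the lot's defect rate is 5% (within specification)).
Rejecting a true H₀ is a Type I error.

Type I error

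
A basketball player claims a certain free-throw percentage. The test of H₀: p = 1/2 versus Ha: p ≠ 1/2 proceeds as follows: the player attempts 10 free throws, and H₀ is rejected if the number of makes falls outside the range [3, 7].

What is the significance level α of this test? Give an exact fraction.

Under H₀, Y ~ Binomial(10, 1/2); α is the probability of landing in either tail, P(Y ≤ 2) + P(Y ≥ 8).
The two tails are symmetric, so α = 2·(1 + 10 + 45)/2^10 = 112/1024 = 7/64.

7/64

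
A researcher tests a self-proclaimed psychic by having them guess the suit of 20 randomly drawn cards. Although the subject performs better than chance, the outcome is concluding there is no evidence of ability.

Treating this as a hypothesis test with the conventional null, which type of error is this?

The null hypothesis here is that the subject is guessing at random (p = 1/4).
'Concluding there is no evidence of ability' corresponds to failing to reject H₀.
H₀ was not rejected but H₀ is false — a Type II error (false negative).

Type II error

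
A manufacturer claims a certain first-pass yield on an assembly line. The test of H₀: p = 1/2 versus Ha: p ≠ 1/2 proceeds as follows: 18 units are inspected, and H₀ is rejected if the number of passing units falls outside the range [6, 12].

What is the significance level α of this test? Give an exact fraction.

1577/16384

α = P(S ≤ 5 or S ≥ 13 | p = 1/2), S ~ Binomial(18, 1/2).
Each tail has probability (1 + 18 + 153 + 816 + 3060 + 8568)/262144; doubling gives α = 25232/262144 = 1577/16384.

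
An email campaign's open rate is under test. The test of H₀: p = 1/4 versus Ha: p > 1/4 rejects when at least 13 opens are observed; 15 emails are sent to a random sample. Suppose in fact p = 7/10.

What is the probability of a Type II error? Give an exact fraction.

β = P(fail to reject H₀ | Ha true) = P(S ≤ 12 | p = 7/10), S ~ Binomial(15, 7/10).
Equivalently, β = 1 − P(S ≥ 13) = 873172285377237/1000000000000000.

873172285377237/1000000000000000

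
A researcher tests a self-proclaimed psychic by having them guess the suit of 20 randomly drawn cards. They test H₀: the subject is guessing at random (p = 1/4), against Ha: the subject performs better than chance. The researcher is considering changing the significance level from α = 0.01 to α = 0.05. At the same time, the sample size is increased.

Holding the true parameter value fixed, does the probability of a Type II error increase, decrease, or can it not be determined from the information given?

It decreases.

Relaxing α lowers the evidence threshold; under Ha, outcomes that previously fell short now trigger rejection. Increasing n separates the H₀ and Ha sampling distributions, so under Ha fewer outcomes land in the acceptance region. Both changes push β in the same direction.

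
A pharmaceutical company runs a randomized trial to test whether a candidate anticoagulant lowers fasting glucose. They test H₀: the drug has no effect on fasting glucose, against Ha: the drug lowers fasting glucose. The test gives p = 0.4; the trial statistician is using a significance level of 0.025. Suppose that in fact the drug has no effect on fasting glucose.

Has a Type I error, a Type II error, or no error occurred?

Neither — the decision is correct.

Since p = 0.4 ≥ α = 0.025, H₀ is not rejected.
H₀ is true (actually the drug has no effect on fasting glucose).
The decision matches the true state — no error.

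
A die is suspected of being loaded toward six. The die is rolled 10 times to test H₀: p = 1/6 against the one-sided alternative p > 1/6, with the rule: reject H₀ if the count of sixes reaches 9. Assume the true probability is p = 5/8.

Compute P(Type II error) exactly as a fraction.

1005382449/1073741824

Under the alternative p = 5/8, Y ~ Binomial(10, 5/8); β is the probability the test does not reject, P(Y < 9).
Summing C(10,j)·(5/8)^j·(3/8)^{10-j} for j = 0..8 gives 1005382449/1073741824.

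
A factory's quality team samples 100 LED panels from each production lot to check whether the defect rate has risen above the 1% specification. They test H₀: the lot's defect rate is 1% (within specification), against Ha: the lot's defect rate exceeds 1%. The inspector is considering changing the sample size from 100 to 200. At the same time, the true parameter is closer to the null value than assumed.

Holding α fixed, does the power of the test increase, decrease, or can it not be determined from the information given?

The first change alone would make β decrease; the second alone would make β increase. Which effect dominates depends on the magnitudes, which are not given.
Since power = 1 − β, the effect on power is likewise indeterminate.

Cannot be determined from the information given.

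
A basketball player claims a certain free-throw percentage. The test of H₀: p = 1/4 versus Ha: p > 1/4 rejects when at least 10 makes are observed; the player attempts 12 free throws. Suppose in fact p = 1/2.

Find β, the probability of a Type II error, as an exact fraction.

β = P(fail to reject H₀ | Ha true) = P(S ≤ 9 | p = 1/2), S ~ Binomial(12, 1/2).
Equivalently, β = 1 − P(S ≥ 10) = 4017/4096.

4017/4096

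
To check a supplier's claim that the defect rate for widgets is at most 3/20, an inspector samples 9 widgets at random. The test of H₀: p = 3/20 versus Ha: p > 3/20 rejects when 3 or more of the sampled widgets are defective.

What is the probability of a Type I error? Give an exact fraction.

4507308909/32000000000

The significance level is the probability, assuming p = 3/20, of seeing 3 or more defectives in 9 draws.
α = 1 − P(X ≤ 2) = 1 − 27492691091/32000000000 = 4507308909/32000000000.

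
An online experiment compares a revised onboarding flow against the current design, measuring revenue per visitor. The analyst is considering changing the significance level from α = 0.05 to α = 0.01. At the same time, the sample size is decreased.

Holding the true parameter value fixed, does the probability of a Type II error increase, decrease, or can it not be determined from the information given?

It increases.

Tightening α shrinks the rejection region. When Ha holds, fewer sample outcomes clear the stricter threshold, so more fall in the acceptance region. A smaller sample increases the standard error, so the sampling distributions under H₀ and Ha overlap more. Both changes push β in the same direction.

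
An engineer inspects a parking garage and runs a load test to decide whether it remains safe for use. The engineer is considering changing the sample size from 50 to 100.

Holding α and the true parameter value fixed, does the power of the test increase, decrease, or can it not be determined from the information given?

It increases.

Increasing n separates the H₀ and Ha sampling distributions, so under Ha fewer outcomes land in the acceptance region.
Since power = 1 − β and β decreases, power increases.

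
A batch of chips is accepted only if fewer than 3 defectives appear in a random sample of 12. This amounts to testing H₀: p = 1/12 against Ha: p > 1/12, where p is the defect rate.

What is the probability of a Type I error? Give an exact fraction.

642062000537/8916100448256

Under H₀, X ~ Binomial(12, 1/12); the Type I error rate is P(X ≥ 3).
Via the complement, α = 1 − Σ_{j=0}^{2} C(12,j)(1/12)^j(11/12)^{12-j} = 642062000537/8916100448256.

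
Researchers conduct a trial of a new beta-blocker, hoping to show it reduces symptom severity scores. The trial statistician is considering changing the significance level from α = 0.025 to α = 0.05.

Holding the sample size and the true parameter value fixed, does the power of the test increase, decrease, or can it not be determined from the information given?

With a larger α the critical value moves toward the center, so more of the Ha sampling distribution lies in the rejection region.
Since power = 1 − β and β decreases, power increases.

It increases.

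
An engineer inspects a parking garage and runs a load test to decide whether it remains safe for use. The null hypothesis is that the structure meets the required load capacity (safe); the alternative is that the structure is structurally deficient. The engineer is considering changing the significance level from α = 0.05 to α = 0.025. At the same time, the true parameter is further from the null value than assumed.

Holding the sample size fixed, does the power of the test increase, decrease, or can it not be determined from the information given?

Cannot be determined from the information given.

The first change alone would make β increase; the second alone would make β decrease. Which effect dominates depends on the magnitudes, which are not given.
Since power = 1 − β, the effect on power is likewise indeterminate.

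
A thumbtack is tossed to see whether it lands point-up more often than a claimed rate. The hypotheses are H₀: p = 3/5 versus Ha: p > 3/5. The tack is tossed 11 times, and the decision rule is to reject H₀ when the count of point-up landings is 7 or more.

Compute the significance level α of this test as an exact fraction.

5202873/9765625

α = P(reject H₀ | H₀ true) = P(X ≥ 7 | p = 3/5), with X ~ Binomial(11, 3/5).
Summing C(11,j)(3/5)^j(2/5)^{11−j} for j = 7,…,11 gives 5202873/9765625.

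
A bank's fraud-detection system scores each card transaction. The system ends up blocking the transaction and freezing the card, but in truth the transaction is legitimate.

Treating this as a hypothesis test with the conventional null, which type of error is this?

The null hypothesis here is that the transaction is legitimate.
'Blocking the transaction and freezing the card' corresponds to rejecting H₀.
H₀ was rejected but H₀ is true — a Type I error (false positive).

Type I error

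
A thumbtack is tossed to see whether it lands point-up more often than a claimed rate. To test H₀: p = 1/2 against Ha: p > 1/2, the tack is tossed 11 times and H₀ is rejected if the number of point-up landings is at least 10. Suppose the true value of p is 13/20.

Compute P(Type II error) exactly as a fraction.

19239273573359/20480000000000

Under the alternative p = 13/20, X ~ Binomial(11, 13/20); β is the probability the test does not reject, P(X < 10).
Equivalently, β = 1 − P(X ≥ 10) = 19239273573359/20480000000000.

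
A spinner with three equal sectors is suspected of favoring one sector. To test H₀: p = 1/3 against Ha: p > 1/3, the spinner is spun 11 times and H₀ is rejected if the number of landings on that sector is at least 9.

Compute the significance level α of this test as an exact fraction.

α = P(reject H₀ | H₀ true) = P(X ≥ 9 | p = 1/3), with X ~ Binomial(11, 1/3).
P(X ≥ 9) = Σ_{j=9}^{11} C(11,j)·(1/3)^j·(2/3)^{11-j} = 1/729.

1/729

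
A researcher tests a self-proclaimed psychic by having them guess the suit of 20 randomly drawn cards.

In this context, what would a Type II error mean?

With the conventional null hypothesis that the subject is guessing at random (p = 1/4):
A Type II error is failing to reject H₀ when H₀ is false.
Here that means concluding there is no evidence of ability when actually the subject performs better than chance.

A Type II error would mean concluding that the subject is guessing at random (p = 1/4) (or at least failing to establish that the subject performs better than chance) when in fact the subject performs better than chance.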